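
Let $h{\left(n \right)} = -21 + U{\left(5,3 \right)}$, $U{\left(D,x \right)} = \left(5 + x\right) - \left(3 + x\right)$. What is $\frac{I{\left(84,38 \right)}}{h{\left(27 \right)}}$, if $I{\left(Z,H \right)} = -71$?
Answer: $\frac{71}{19} \approx 3.7368$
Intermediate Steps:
$U{\left(D,x \right)} = 2$
$h{\left(n \right)} = -19$ ($h{\left(n \right)} = -21 + 2 = -19$)
$\frac{I{\left(84,38 \right)}}{h{\left(27 \right)}} = - \frac{71}{-19} = \left(-71\right) \left(- \frac{1}{19}\right) = \frac{71}{19}$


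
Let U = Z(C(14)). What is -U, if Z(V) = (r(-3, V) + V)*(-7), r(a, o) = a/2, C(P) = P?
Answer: 175/2 ≈ 87.500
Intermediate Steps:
r(a, o) = a/2 (r(a, o) = a*(1/2) = a/2)
Z(V) = 21/2 - 7*V (Z(V) = ((1/2)*(-3) + V)*(-7) = (-3/2 + V)*(-7) = 21/2 - 7*V)
U = -175/2 (U = 21/2 - 7*14 = 21/2 - 98 = -175/2 ≈ -87.500)
-U = -1*(-175/2) = 175/2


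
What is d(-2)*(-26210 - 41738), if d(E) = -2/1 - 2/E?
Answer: 67948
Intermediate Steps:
d(E) = -2 - 2/E (d(E) = -2*1 - 2/E = -2 - 2/E)
d(-2)*(-26210 - 41738) = (-2 - 2/(-2))*(-26210 - 41738) = (-2 - 2*(-½))*(-67948) = (-2 + 1)*(-67948) = -1*(-67948) = 67948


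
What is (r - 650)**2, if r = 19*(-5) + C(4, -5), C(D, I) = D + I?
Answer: 556516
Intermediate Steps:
r = -96 (r = 19*(-5) + (4 - 5) = -95 - 1 = -96)
(r - 650)**2 = (-96 - 650)**2 = (-746)**2 = 556516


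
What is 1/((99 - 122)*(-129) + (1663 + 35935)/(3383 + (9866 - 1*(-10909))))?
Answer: 12079/35857192 ≈ 0.00033686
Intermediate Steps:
1/((99 - 122)*(-129) + (1663 + 35935)/(3383 + (9866 - 1*(-10909)))) = 1/(-23*(-129) + 37598/(3383 + (9866 + 10909))) = 1/(2967 + 37598/(3383 + 20775)) = 1/(2967 + 37598/24158) = 1/(2967 + 37598*(1/24158)) = 1/(2967 + 18799/12079) = 1/(35857192/12079) = 12079/35857192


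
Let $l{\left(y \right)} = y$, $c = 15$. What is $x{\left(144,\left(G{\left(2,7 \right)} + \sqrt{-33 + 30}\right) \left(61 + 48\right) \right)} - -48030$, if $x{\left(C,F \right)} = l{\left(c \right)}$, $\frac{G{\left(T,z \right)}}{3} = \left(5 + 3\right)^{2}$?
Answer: $48045$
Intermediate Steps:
$G{\left(T,z \right)} = 192$ ($G{\left(T,z \right)} = 3 \left(5 + 3\right)^{2} = 3 \cdot 8^{2} = 3 \cdot 64 = 192$)
$x{\left(C,F \right)} = 15$
$x{\left(144,\left(G{\left(2,7 \right)} + \sqrt{-33 + 30}\right) \left(61 + 48\right) \right)} - -48030 = 15 - -48030 = 15 + 48030 = 48045$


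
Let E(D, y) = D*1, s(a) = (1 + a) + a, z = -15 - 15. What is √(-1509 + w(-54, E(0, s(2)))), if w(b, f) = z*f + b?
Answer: I*√1563 ≈ 39.535*I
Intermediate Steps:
z = -30
s(a) = 1 + 2*a
E(D, y) = D
w(b, f) = b - 30*f (w(b, f) = -30*f + b = b - 30*f)
√(-1509 + w(-54, E(0, s(2)))) = √(-1509 + (-54 - 30*0)) = √(-1509 + (-54 + 0)) = √(-1509 - 54) = √(-1563) = I*√1563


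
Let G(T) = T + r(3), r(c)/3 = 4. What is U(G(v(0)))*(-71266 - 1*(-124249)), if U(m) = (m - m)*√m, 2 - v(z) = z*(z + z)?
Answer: 0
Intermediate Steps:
r(c) = 12 (r(c) = 3*4 = 12)
v(z) = 2 - 2*z² (v(z) = 2 - z*(z + z) = 2 - z*2*z = 2 - 2*z²)
G(T) = 12 + T (G(T) = T + 12 = 12 + T)
U(m) = 0 (U(m) = 0*√m = 0)
U(G(v(0)))*(-71266 - 1*(-124249)) = 0*(-71266 - 1*(-124249)) = 0*(-71266 + 124249) = 0*52983 = 0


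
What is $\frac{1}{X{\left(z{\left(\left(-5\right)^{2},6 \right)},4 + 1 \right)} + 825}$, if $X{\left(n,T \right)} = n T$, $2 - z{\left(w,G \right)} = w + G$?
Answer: $\frac{1}{680} \approx 0.0014706$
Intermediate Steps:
$z{\left(w,G \right)} = 2 - G - w$ ($z{\left(w,G \right)} = 2 - \left(w + G\right) = 2 - \left(G + w\right) = 2 - G - w$)
$X{\left(n,T \right)} = T n$
$\frac{1}{X{\left(z{\left(\left(-5\right)^{2},6 \right)},4 + 1 \right)} + 825} = \frac{1}{\left(4 + 1\right) \left(2 - 6 - \left(-5\right)^{2}\right) + 825} = \frac{1}{5 \left(2 - 6 - 25\right) + 825} = \frac{1}{5 \left(-29\right) + 825} = \frac{1}{-145 + 825} = \frac{1}{680}$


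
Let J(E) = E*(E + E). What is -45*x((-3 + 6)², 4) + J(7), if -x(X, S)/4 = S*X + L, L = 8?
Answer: 8018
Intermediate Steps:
J(E) = 2*E² (J(E) = E*(2*E) = 2*E²)
x(X, S) = -32 - 4*S*X (x(X, S) = -4*(S*X + 8) = -4*(8 + S*X) = -32 - 4*S*X)
-45*x((-3 + 6)², 4) + J(7) = -45*(-32 - 4*4*(-3 + 6)²) + 2*7² = -45*(-32 - 4*4*3²) + 2*49 = -45*(-32 - 4*4*9) + 98 = -45*(-32 - 144) + 98 = -45*(-176) + 98 = 7920 + 98 = 8018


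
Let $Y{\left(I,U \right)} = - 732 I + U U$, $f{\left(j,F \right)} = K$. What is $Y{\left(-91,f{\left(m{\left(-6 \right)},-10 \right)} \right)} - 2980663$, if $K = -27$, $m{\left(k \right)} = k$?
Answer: $-2913322$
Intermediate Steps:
$f{\left(j,F \right)} = -27$
$Y{\left(I,U \right)} = U^{2} - 732 I$ ($Y{\left(I,U \right)} = - 732 I + U^{2} = U^{2} - 732 I$)
$Y{\left(-91,f{\left(m{\left(-6 \right)},-10 \right)} \right)} - 2980663 = \left(\left(-27\right)^{2} - -66612\right) - 2980663 = \left(729 + 66612\right) - 2980663 = 67341 - 2980663 = -2913322$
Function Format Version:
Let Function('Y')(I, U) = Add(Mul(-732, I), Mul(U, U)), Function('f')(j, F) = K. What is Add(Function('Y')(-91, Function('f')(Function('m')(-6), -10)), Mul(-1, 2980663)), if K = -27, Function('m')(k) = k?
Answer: -2913322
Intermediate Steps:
Function('f')(j, F) = -27
Function('Y')(I, U) = Add(Pow(U, 2), Mul(-732, I)) (Function('Y')(I, U) = Add(Mul(-732, I), Pow(U, 2)) = Add(Pow(U, 2), Mul(-732, I)))
Add(Function('Y')(-91, Function('f')(Function('m')(-6), -10)), Mul(-1, 2980663)) = Add(Add(Pow(-27, 2), Mul(-732, -91)), Mul(-1, 2980663)) = Add(Add(729, 66612), -2980663) = Add(67341, -2980663) = -2913322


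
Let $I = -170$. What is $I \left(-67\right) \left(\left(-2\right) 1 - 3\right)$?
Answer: $-56950$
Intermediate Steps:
$I \left(-67\right) \left(\left(-2\right) 1 - 3\right) = \left(-170\right) \left(-67\right) \left(\left(-2\right) 1 - 3\right) = 11390 \left(-2 - 3\right) = 11390 \left(-5\right) = -56950$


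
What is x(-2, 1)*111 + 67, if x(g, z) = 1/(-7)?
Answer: 358/7 ≈ 51.143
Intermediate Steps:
x(g, z) = -⅐
x(-2, 1)*111 + 67 = -⅐*111 + 67 = -111/7 + 67 = 358/7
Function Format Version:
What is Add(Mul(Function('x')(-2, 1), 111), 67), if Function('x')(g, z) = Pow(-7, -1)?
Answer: Rational(358, 7) ≈ 51.143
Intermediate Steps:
Function('x')(g, z) = Rational(-1, 7)
Add(Mul(Function('x')(-2, 1), 111), 67) = Add(Mul(Rational(-1, 7), 111), 67) = Add(Rational(-111, 7), 67) = Rational(358, 7)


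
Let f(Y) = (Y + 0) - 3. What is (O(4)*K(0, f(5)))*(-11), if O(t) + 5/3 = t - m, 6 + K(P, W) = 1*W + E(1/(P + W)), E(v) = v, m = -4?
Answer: 1463/6 ≈ 243.83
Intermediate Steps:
f(Y) = -3 + Y (f(Y) = Y - 3 = -3 + Y)
K(P, W) = -6 + W + 1/(P + W) (K(P, W) = -6 + (1*W + 1/(P + W)) = -6 + (W + 1/(P + W)) = -6 + W + 1/(P + W))
O(t) = 7/3 + t (O(t) = -5/3 + (t - 1*(-4)) = -5/3 + (t + 4) = -5/3 + (4 + t) = 7/3 + t)
(O(4)*K(0, f(5)))*(-11) = ((7/3 + 4)*((1 + (-6 + (-3 + 5))*(0 + (-3 + 5)))/(0 + (-3 + 5))))*(-11) = (19*((1 + (-6 + 2)*(0 + 2))/(0 + 2))/3)*(-11) = (19*((1 - 4*2)/2)/3)*(-11) = (19*((1 - 8)/2)/3)*(-11) = (19*((1/2)*(-7))/3)*(-11) = ((19/3)*(-7/2))*(-11) = -133/6*(-11) = 1463/6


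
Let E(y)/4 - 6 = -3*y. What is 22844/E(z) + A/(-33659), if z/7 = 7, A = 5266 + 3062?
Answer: -557351/13677 ≈ -40.751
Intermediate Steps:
A = 8328
z = 49 (z = 7*7 = 49)
E(y) = 24 - 12*y (E(y) = 24 + 4*(-3*y) = 24 - 12*y)
22844/E(z) + A/(-33659) = 22844/(24 - 12*49) + 8328/(-33659) = 22844/(24 - 588) + 8328*(-1/33659) = 22844/(-564) - 24/97 = 22844*(-1/564) - 24/97 = -5711/141 - 24/97 = -557351/13677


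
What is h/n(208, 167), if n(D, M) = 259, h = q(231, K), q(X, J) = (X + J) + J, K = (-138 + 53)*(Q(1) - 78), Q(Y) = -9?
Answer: 15021/259 ≈ 57.996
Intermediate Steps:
K = 7395 (K = (-138 + 53)*(-9 - 78) = -85*(-87) = 7395)
q(X, J) = X + 2*J (q(X, J) = (J + X) + J = X + 2*J)
h = 15021 (h = 231 + 2*7395 = 231 + 14790 = 15021)
h/n(208, 167) = 15021/259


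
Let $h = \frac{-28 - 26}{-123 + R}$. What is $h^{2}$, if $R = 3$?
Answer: $\frac{81}{400} \approx 0.2025$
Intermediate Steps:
$h = \frac{9}{20}$ ($h = \frac{-28 - 26}{-123 + 3} = - \frac{54}{-120} = \left(-54\right) \left(- \frac{1}{120}\right) = \frac{9}{20} \approx 0.45$)
$h^{2} = \left(\frac{9}{20}\right)^{2} = \frac{81}{400}$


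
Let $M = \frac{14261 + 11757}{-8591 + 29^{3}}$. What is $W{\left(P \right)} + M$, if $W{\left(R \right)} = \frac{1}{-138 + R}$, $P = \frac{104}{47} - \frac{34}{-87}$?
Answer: $\frac{7169951713}{4373170764} \approx 1.6395$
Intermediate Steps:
$P = \frac{10646}{4089}$ ($P = 104 \cdot \frac{1}{47} - - \frac{34}{87} = \frac{104}{47} + \frac{34}{87} = \frac{10646}{4089} \approx 2.6036$)
$M = \frac{13009}{7899}$ ($M = \frac{26018}{-8591 + 24389} = \frac{26018}{15798} = 26018 \cdot \frac{1}{15798} = \frac{13009}{7899} \approx 1.6469$)
$W{\left(P \right)} + M = \frac{1}{-138 + \frac{10646}{4089}} + \frac{13009}{7899} = \frac{1}{- \frac{553636}{4089}} + \frac{13009}{7899} = - \frac{4089}{553636} + \frac{13009}{7899} = \frac{7169951713}{4373170764}$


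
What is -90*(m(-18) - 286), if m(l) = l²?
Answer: -3420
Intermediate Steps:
-90*(m(-18) - 286) = -90*((-18)² - 286) = -90*(324 - 286) = -90*38 = -3420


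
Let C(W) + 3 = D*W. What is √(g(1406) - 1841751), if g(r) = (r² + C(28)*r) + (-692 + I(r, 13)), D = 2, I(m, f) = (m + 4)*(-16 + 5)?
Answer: 3*√21489 ≈ 439.77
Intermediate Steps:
I(m, f) = -44 - 11*m (I(m, f) = (4 + m)*(-11) = -44 - 11*m)
C(W) = -3 + 2*W
g(r) = -736 + r² + 42*r (g(r) = (r² + (-3 + 2*28)*r) + (-692 + (-44 - 11*r)) = (r² + (-3 + 56)*r) + (-736 - 11*r) = (r² + 53*r) + (-736 - 11*r) = -736 + r² + 42*r)
√(g(1406) - 1841751) = √((-736 + 1406² + 42*1406) - 1841751) = √((-736 + 1976836 + 59052) - 1841751) = √(2035152 - 1841751) = √193401 = 3*√21489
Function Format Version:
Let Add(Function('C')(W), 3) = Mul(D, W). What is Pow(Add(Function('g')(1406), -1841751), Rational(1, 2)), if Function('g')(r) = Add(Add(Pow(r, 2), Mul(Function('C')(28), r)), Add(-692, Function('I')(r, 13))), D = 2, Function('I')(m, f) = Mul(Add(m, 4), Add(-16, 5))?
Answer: Mul(3, Pow(21489, Rational(1, 2))) ≈ 439.77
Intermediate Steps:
Function('I')(m, f) = Add(-44, Mul(-11, m)) (Function('I')(m, f) = Mul(Add(4, m), -11) = Add(-44, Mul(-11, m)))
Function('C')(W) = Add(-3, Mul(2, W))
Function('g')(r) = Add(-736, Pow(r, 2), Mul(42, r)) (Function('g')(r) = Add(Add(Pow(r, 2), Mul(Add(-3, Mul(2, 28)), r)), Add(-692, Add(-44, Mul(-11, r)))) = Add(Add(Pow(r, 2), Mul(Add(-3, 56), r)), Add(-736, Mul(-11, r))) = Add(Add(Pow(r, 2), Mul(53, r)), Add(-736, Mul(-11, r))) = Add(-736, Pow(r, 2), Mul(42, r)))
Pow(Add(Function('g')(1406), -1841751), Rational(1, 2)) = Pow(Add(Add(-736, Pow(1406, 2), Mul(42, 1406)), -1841751), Rational(1, 2)) = Pow(Add(Add(-736, 1976836, 59052), -1841751), Rational(1, 2)) = Pow(Add(2035152, -1841751), Rational(1, 2)) = Pow(193401, Rational(1, 2)) = Mul(3, Pow(21489, Rational(1, 2)))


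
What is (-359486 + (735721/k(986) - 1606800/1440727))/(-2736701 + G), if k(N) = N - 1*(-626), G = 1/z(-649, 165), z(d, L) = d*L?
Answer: 89290853609573476245/680616893611377251464 ≈ 0.13119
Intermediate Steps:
z(d, L) = L*d
G = -1/107085 (G = 1/(165*(-649)) = 1/(-107085) = -1/107085 ≈ -9.3384e-6)
k(N) = 626 + N (k(N) = N + 626 = 626 + N)
(-359486 + (735721/k(986) - 1606800/1440727))/(-2736701 + G) = (-359486 + (735721/(626 + 986) - 1606800/1440727))/(-2736701 - 1/107085) = (-359486 + (735721/1612 - 1606800*1/1440727))/(-293059626586/107085) = (-359486 + (735721*(1/1612) - 1606800/1440727))*(-107085/293059626586) = (-359486 + (735721/1612 - 1606800/1440727))*(-107085/293059626586) = (-359486 + 1057382947567/2322451924)*(-107085/293059626586) = -833831569403497/2322451924*(-107085/293059626586) = 89290853609573476245/680616893611377251464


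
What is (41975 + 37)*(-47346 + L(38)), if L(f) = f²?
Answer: -1928434824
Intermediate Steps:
(41975 + 37)*(-47346 + L(38)) = (41975 + 37)*(-47346 + 38²) = 42012*(-47346 + 1444) = 42012*(-45902) = -1928434824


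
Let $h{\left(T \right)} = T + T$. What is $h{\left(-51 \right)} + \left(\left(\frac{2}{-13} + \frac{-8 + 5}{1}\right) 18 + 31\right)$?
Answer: $- \frac{1661}{13} \approx -127.77$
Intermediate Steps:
$h{\left(T \right)} = 2 T$
$h{\left(-51 \right)} + \left(\left(\frac{2}{-13} + \frac{-8 + 5}{1}\right) 18 + 31\right) = 2 \left(-51\right) + \left(\left(\frac{2}{-13} + \frac{-8 + 5}{1}\right) 18 + 31\right) = -102 + \left(\left(2 \left(- \frac{1}{13}\right) - 3\right) 18 + 31\right) = -102 + \left(\left(- \frac{2}{13} - 3\right) 18 + 31\right) = -102 + \left(\left(- \frac{41}{13}\right) 18 + 31\right) = -102 + \left(- \frac{738}{13} + 31\right) = -102 - \frac{335}{13} = - \frac{1661}{13}$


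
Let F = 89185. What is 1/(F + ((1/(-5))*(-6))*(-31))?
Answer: 5/445739 ≈ 1.1217e-5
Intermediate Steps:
1/(F + ((1/(-5))*(-6))*(-31)) = 1/(89185 + ((1/(-5))*(-6))*(-31)) = 1/(89185 + ((1*(-1/5))*(-6))*(-31)) = 1/(89185 - 1/5*(-6)*(-31)) = 1/(89185 + (6/5)*(-31)) = 1/(89185 - 186/5) = 1/(445739/5) = 5/445739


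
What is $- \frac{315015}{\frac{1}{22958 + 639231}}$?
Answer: $-208599467835$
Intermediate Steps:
$- \frac{315015}{\frac{1}{22958 + 639231}} = - \frac{315015}{\frac{1}{662189}} = - 315015 \frac{1}{\frac{1}{662189}} = \left(-315015\right) 662189 = -208599467835$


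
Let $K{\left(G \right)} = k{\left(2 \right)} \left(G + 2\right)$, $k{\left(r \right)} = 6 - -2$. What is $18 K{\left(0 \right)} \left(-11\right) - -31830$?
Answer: $28662$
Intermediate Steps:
$k{\left(r \right)} = 8$ ($k{\left(r \right)} = 6 + 2 = 8$)
$K{\left(G \right)} = 16 + 8 G$ ($K{\left(G \right)} = 8 \left(G + 2\right) = 8 \left(2 + G\right) = 16 + 8 G$)
$18 K{\left(0 \right)} \left(-11\right) - -31830 = 18 \left(16 + 8 \cdot 0\right) \left(-11\right) - -31830 = 18 \left(16 + 0\right) \left(-11\right) + 31830 = 18 \cdot 16 \left(-11\right) + 31830 = 288 \left(-11\right) + 31830 = -3168 + 31830 = 28662$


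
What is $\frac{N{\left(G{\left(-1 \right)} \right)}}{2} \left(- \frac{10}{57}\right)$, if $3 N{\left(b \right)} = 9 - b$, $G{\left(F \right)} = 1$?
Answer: $- \frac{40}{171} \approx -0.23392$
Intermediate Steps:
$N{\left(b \right)} = 3 - \frac{b}{3}$ ($N{\left(b \right)} = \frac{9 - b}{3} = 3 - \frac{b}{3}$)
$\frac{N{\left(G{\left(-1 \right)} \right)}}{2} \left(- \frac{10}{57}\right) = \frac{3 - \frac{1}{3}}{2} \left(- \frac{10}{57}\right) = \frac{3 - \frac{1}{3}}{2} \left(\left(-10\right) \frac{1}{57}\right) = \frac{1}{2} \cdot \frac{8}{3} \left(- \frac{10}{57}\right) = \frac{4}{3} \left(- \frac{10}{57}\right) = - \frac{40}{171}$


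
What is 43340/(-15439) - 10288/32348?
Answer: -390199688/124855193 ≈ -3.1252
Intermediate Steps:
43340/(-15439) - 10288/32348 = 43340*(-1/15439) - 10288*1/32348 = -43340/15439 - 2572/8087 = -390199688/124855193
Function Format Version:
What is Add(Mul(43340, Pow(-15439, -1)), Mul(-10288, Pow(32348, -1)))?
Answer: Rational(-390199688, 124855193) ≈ -3.1252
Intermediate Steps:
Add(Mul(43340, Pow(-15439, -1)), Mul(-10288, Pow(32348, -1))) = Add(Mul(43340, Rational(-1, 15439)), Mul(-10288, Rational(1, 32348))) = Add(Rational(-43340, 15439), Rational(-2572, 8087)) = Rational(-390199688, 124855193)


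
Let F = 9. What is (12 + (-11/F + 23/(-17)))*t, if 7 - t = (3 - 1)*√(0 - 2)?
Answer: 10094/153 - 2884*I*√2/153 ≈ 65.974 - 26.657*I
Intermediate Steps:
t = 7 - 2*I*√2 (t = 7 - (3 - 1)*√(0 - 2) = 7 - 2*√(-2) = 7 - 2*I*√2 ≈ 7.0 - 2.8284*I)
(12 + (-11/F + 23/(-17)))*t = (12 + (-11/9 + 23/(-17)))*(7 - 2*I*√2) = (12 + (-11*⅑ + 23*(-1/17)))*(7 - 2*I*√2) = (12 + (-11/9 - 23/17))*(7 - 2*I*√2) = (12 - 394/153)*(7 - 2*I*√2) = 1442*(7 - 2*I*√2)/153 = 10094/153 - 2884*I*√2/153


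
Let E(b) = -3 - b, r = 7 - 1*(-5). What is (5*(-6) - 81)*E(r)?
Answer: 1665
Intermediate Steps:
r = 12 (r = 7 + 5 = 12)
(5*(-6) - 81)*E(r) = (5*(-6) - 81)*(-3 - 1*12) = (-30 - 81)*(-3 - 12) = -111*(-15) = 1665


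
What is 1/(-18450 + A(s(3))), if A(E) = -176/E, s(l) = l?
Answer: -3/55526 ≈ -5.4029e-5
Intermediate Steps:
1/(-18450 + A(s(3))) = 1/(-18450 - 176/3) = 1/(-55526/3) = -3/55526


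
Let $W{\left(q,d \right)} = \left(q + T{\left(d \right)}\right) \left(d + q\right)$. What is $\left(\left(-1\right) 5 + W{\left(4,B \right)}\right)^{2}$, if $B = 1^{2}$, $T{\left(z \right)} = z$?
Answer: $400$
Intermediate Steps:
$B = 1$
$W{\left(q,d \right)} = \left(d + q\right)^{2}$ ($W{\left(q,d \right)} = \left(q + d\right) \left(d + q\right) = \left(d + q\right) \left(d + q\right) = \left(d + q\right)^{2}$)
$\left(\left(-1\right) 5 + W{\left(4,B \right)}\right)^{2} = \left(\left(-1\right) 5 + \left(1^{2} + 4^{2} + 2 \cdot 1 \cdot 4\right)\right)^{2} = \left(-5 + \left(1 + 16 + 8\right)\right)^{2} = \left(-5 + 25\right)^{2} = 20^{2} = 400$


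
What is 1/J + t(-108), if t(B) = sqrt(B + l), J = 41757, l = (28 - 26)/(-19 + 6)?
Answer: 1/41757 + I*sqrt(18278)/13 ≈ 2.3948e-5 + 10.4*I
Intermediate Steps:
l = -2/13 (l = 2/(-13) = 2*(-1/13) = -2/13 ≈ -0.15385)
t(B) = sqrt(-2/13 + B) (t(B) = sqrt(B - 2/13) = sqrt(-2/13 + B))
1/J + t(-108) = 1/41757 + sqrt(-26 + 169*(-108))/13 = 1/41757 + sqrt(-26 - 18252)/13 = 1/41757 + sqrt(-18278)/13 = 1/41757 + (I*sqrt(18278))/13 = 1/41757 + I*sqrt(18278)/13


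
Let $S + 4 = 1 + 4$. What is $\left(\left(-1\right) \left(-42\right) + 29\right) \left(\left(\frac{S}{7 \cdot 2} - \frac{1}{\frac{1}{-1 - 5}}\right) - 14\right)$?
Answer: $- \frac{7881}{14} \approx -562.93$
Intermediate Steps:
$S = 1$ ($S = -4 + \left(1 + 4\right) = -4 + 5 = 1$)
$\left(\left(-1\right) \left(-42\right) + 29\right) \left(\left(\frac{S}{7 \cdot 2} - \frac{1}{\frac{1}{-1 - 5}}\right) - 14\right) = \left(\left(-1\right) \left(-42\right) + 29\right) \left(\left(1 \frac{1}{7 \cdot 2} - \frac{1}{\frac{1}{-1 - 5}}\right) - 14\right) = \left(42 + 29\right) \left(\left(1 \cdot \frac{1}{14} - \frac{1}{\frac{1}{-6}}\right) - 14\right) = 71 \left(\left(1 \cdot \frac{1}{14} - \frac{1}{- \frac{1}{6}}\right) - 14\right) = 71 \left(\left(\frac{1}{14} - -6\right) - 14\right) = 71 \left(\left(\frac{1}{14} + 6\right) - 14\right) = 71 \left(\frac{85}{14} - 14\right) = 71 \left(- \frac{111}{14}\right) = - \frac{7881}{14}$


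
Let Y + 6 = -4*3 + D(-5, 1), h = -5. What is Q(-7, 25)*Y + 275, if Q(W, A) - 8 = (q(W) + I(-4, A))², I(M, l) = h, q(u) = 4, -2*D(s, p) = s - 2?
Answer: 289/2 ≈ 144.50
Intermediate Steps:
D(s, p) = 1 - s/2 (D(s, p) = -(s - 2)/2 = -(-2 + s)/2 = 1 - s/2)
I(M, l) = -5
Y = -29/2 (Y = -6 + (-4*3 + (1 - ½*(-5))) = -6 + (-12 + (1 + 5/2)) = -6 + (-12 + 7/2) = -6 - 17/2 = -29/2 ≈ -14.500)
Q(W, A) = 9 (Q(W, A) = 8 + (4 - 5)² = 8 + (-1)² = 8 + 1 = 9)
Q(-7, 25)*Y + 275 = 9*(-29/2) + 275 = -261/2 + 275 = 289/2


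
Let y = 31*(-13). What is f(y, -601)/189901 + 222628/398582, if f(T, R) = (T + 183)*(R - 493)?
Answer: 69103997794/37845560191 ≈ 1.8259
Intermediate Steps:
y = -403
f(T, R) = (-493 + R)*(183 + T) (f(T, R) = (183 + T)*(-493 + R) = (-493 + R)*(183 + T))
f(y, -601)/189901 + 222628/398582 = (-90219 - 493*(-403) + 183*(-601) - 601*(-403))/189901 + 222628/398582 = (-90219 + 198679 - 109983 + 242203)*(1/189901) + 222628*(1/398582) = 240680*(1/189901) + 111314/199291 = 240680/189901 + 111314/199291 = 69103997794/37845560191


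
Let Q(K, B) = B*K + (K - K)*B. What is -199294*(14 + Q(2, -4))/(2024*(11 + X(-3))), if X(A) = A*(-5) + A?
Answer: -298941/11638 ≈ -25.687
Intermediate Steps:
Q(K, B) = B*K (Q(K, B) = B*K + 0*B = B*K + 0 = B*K)
X(A) = -4*A (X(A) = -5*A + A = -4*A)
-199294*(14 + Q(2, -4))/(2024*(11 + X(-3))) = -199294*(14 - 4*2)/(2024*(11 - 4*(-3))) = -199294*(14 - 8)/(2024*(11 + 12)) = -199294/(2024*(23/6)) = -199294/23276/3 = -199294*3/23276 = -298941/11638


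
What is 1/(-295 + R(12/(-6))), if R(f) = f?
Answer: -1/297 ≈ -0.0033670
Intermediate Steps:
1/(-295 + R(12/(-6))) = 1/(-295 + 12/(-6)) = 1/(-295 + 12*(-⅙)) = 1/(-295 - 2) = 1/(-297) = -1/297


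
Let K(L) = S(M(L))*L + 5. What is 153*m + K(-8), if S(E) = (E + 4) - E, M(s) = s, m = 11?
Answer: 1656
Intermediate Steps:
S(E) = 4 (S(E) = (4 + E) - E = 4)
K(L) = 5 + 4*L (K(L) = 4*L + 5 = 5 + 4*L)
153*m + K(-8) = 153*11 + (5 + 4*(-8)) = 1683 + (5 - 32) = 1683 - 27 = 1656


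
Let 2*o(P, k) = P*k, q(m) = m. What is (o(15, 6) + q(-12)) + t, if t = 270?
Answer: 303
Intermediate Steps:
o(P, k) = P*k/2 (o(P, k) = (P*k)/2 = P*k/2)
(o(15, 6) + q(-12)) + t = ((½)*15*6 - 12) + 270 = (45 - 12) + 270 = 33 + 270 = 303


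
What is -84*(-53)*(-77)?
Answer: -342804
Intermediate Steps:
-84*(-53)*(-77) = 4452*(-77) = -342804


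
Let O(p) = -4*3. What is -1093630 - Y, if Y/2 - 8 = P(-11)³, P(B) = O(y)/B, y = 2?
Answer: -1455646282/1331 ≈ -1.0936e+6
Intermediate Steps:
O(p) = -12
P(B) = -12/B
Y = 24752/1331 (Y = 16 + 2*(-12/(-11))³ = 16 + 2*(-12*(-1/11))³ = 16 + 2*(12/11)³ = 16 + 2*(1728/1331) = 16 + 3456/1331 = 24752/1331 ≈ 18.597)
-1093630 - Y = -1093630 - 1*24752/1331 = -1093630 - 24752/1331 = -1455646282/1331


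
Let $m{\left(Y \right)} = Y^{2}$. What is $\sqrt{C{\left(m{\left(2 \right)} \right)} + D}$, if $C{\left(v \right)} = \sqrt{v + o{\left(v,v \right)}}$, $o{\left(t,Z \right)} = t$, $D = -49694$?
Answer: $\sqrt{-49694 + 2 \sqrt{2}} \approx 222.92 i$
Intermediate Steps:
$C{\left(v \right)} = \sqrt{2} \sqrt{v}$ ($C{\left(v \right)} = \sqrt{v + v} = \sqrt{2 v} = \sqrt{2} \sqrt{v}$)
$\sqrt{C{\left(m{\left(2 \right)} \right)} + D} = \sqrt{\sqrt{2} \sqrt{2^{2}} - 49694} = \sqrt{\sqrt{2} \sqrt{4} - 49694} = \sqrt{\sqrt{2} \cdot 2 - 49694} = \sqrt{2 \sqrt{2} - 49694} = \sqrt{-49694 + 2 \sqrt{2}}$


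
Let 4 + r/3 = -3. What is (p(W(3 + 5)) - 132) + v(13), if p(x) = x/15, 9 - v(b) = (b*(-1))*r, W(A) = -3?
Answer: -1981/5 ≈ -396.20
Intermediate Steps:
r = -21 (r = -12 + 3*(-3) = -12 - 9 = -21)
v(b) = 9 - 21*b (v(b) = 9 - b*(-1)*(-21) = 9 - (-b)*(-21) = 9 - 21*b)
p(x) = x/15 (p(x) = x*(1/15) = x/15)
(p(W(3 + 5)) - 132) + v(13) = ((1/15)*(-3) - 132) + (9 - 21*13) = (-⅕ - 132) + (9 - 273) = -661/5 - 264 = -1981/5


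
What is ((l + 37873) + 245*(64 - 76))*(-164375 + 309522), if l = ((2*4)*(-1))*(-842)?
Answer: 6048130343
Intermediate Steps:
l = 6736 (l = (8*(-1))*(-842) = -8*(-842) = 6736)
((l + 37873) + 245*(64 - 76))*(-164375 + 309522) = ((6736 + 37873) + 245*(64 - 76))*(-164375 + 309522) = (44609 + 245*(-12))*145147 = (44609 - 2940)*145147 = 41669*145147 = 6048130343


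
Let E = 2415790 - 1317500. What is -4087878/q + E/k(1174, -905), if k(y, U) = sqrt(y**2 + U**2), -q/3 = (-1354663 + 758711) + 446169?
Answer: -1362626/149783 + 1098290*sqrt(2197301)/2197301 ≈ 731.82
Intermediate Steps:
q = 449349 (q = -3*((-1354663 + 758711) + 446169) = -3*(-595952 + 446169) = -3*(-149783) = 449349)
E = 1098290
k(y, U) = sqrt(U**2 + y**2)
-4087878/q + E/k(1174, -905) = -4087878/449349 + 1098290/(sqrt((-905)**2 + 1174**2)) = -4087878*1/449349 + 1098290/(sqrt(819025 + 1378276)) = -1362626/149783 + 1098290/(sqrt(2197301)) = -1362626/149783 + 1098290*(sqrt(2197301)/2197301) = -1362626/149783 + 1098290*sqrt(2197301)/2197301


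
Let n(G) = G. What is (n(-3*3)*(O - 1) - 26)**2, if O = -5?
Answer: 784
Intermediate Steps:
(n(-3*3)*(O - 1) - 26)**2 = ((-3*3)*(-5 - 1) - 26)**2 = (-9*(-6) - 26)**2 = (54 - 26)**2 = 28**2 = 784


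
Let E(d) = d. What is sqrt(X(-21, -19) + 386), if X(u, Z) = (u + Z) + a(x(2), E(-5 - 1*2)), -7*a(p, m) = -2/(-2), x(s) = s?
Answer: 3*sqrt(1883)/7 ≈ 18.597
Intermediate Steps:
a(p, m) = -1/7 (a(p, m) = -(-2)/(7*(-2)) = -(-2)*(-1)/(7*2) = -1/7*1 = -1/7)
X(u, Z) = -1/7 + Z + u (X(u, Z) = (u + Z) - 1/7 = (Z + u) - 1/7 = -1/7 + Z + u)
sqrt(X(-21, -19) + 386) = sqrt((-1/7 - 19 - 21) + 386) = sqrt(-281/7 + 386) = sqrt(2421/7) = 3*sqrt(1883)/7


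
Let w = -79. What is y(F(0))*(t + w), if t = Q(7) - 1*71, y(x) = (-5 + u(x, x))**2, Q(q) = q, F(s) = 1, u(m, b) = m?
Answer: -2288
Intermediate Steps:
y(x) = (-5 + x)**2
t = -64 (t = 7 - 1*71 = 7 - 71 = -64)
y(F(0))*(t + w) = (-5 + 1)**2*(-64 - 79) = (-4)**2*(-143) = 16*(-143) = -2288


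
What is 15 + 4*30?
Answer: 135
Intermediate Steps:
15 + 4*30 = 15 + 120 = 135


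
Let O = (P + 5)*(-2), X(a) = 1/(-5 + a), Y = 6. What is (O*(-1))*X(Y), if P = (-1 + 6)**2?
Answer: 60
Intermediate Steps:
P = 25 (P = 5**2 = 25)
O = -60 (O = (25 + 5)*(-2) = 30*(-2) = -60)
(O*(-1))*X(Y) = (-60*(-1))/(-5 + 6) = 60/1 = 60*1 = 60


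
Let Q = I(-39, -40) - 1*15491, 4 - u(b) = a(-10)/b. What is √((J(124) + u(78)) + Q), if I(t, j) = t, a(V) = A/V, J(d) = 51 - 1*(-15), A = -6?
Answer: I*√261274130/130 ≈ 124.34*I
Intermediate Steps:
J(d) = 66 (J(d) = 51 + 15 = 66)
a(V) = -6/V
u(b) = 4 - 3/(5*b) (u(b) = 4 - (-6/(-10))/b = 4 - (-6*(-⅒))/b = 4 - 3/(5*b))
Q = -15530 (Q = -39 - 1*15491 = -39 - 15491 = -15530)
√((J(124) + u(78)) + Q) = √((66 + (4 - ⅗/78)) - 15530) = √((66 + (4 - ⅗*1/78)) - 15530) = √((66 + (4 - 1/130)) - 15530) = √((66 + 519/130) - 15530) = √(9099/130 - 15530) = √(-2009801/130) = I*√261274130/130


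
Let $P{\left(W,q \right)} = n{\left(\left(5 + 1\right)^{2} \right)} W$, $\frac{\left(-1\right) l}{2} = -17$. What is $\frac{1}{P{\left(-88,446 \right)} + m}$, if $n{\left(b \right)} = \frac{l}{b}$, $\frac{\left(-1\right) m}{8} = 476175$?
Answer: $- \frac{9}{34285348} \approx -2.625 \cdot 10^{-7}$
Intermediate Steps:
$l = 34$ ($l = \left(-2\right) \left(-17\right) = 34$)
$m = -3809400$ ($m = \left(-8\right) 476175 = -3809400$)
$n{\left(b \right)} = \frac{34}{b}$
$P{\left(W,q \right)} = \frac{17 W}{18}$ ($P{\left(W,q \right)} = \frac{34}{\left(5 + 1\right)^{2}} W = \frac{34}{6^{2}} W = \frac{34}{36} W = 34 \cdot \frac{1}{36} W = \frac{17 W}{18}$)
$\frac{1}{P{\left(-88,446 \right)} + m} = \frac{1}{\frac{17}{18} \left(-88\right) - 3809400} = \frac{1}{- \frac{748}{9} - 3809400} = \frac{1}{- \frac{34285348}{9}} = - \frac{9}{34285348}$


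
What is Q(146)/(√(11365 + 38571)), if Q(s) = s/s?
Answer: √3121/12484 ≈ 0.0044750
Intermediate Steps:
Q(s) = 1
Q(146)/(√(11365 + 38571)) = 1/√(11365 + 38571) = 1/√49936 = 1/(4*√3121) = 1*(√3121/12484) = √3121/12484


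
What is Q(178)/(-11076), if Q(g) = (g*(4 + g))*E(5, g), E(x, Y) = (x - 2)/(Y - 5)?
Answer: -623/12283 ≈ -0.050721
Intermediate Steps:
E(x, Y) = (-2 + x)/(-5 + Y)
Q(g) = 3*g*(4 + g)/(-5 + g) (Q(g) = (g*(4 + g))*((-2 + 5)/(-5 + g)) = (g*(4 + g))*(3/(-5 + g)) = 3*g*(4 + g)/(-5 + g))
Q(178)/(-11076) = (3*178*(4 + 178)/(-5 + 178))/(-11076) = (3*178*182/173)*(-1/11076) = (3*178*(1/173)*182)*(-1/11076) = (97188/173)*(-1/11076) = -623/12283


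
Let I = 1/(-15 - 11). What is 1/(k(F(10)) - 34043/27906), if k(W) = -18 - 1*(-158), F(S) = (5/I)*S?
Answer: 27906/3872797 ≈ 0.0072056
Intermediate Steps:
I = -1/26 (I = 1/(-26) = -1/26 ≈ -0.038462)
F(S) = -130*S (F(S) = (5/(-1/26))*S = (5*(-26))*S = -130*S)
k(W) = 140 (k(W) = -18 + 158 = 140)
1/(k(F(10)) - 34043/27906) = 1/(140 - 34043/27906) = 1/(3872797/27906) = 27906/3872797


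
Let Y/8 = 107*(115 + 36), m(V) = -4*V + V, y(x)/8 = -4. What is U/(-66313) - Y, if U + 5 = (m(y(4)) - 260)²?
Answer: -8571380019/66313 ≈ -1.2926e+5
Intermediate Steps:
y(x) = -32 (y(x) = 8*(-4) = -32)
m(V) = -3*V
U = 26891 (U = -5 + (-3*(-32) - 260)² = -5 + (96 - 260)² = -5 + (-164)² = -5 + 26896 = 26891)
Y = 129256 (Y = 8*(107*(115 + 36)) = 8*(107*151) = 8*16157 = 129256)
U/(-66313) - Y = 26891/(-66313) - 1*129256 = 26891*(-1/66313) - 129256 = -26891/66313 - 129256 = -8571380019/66313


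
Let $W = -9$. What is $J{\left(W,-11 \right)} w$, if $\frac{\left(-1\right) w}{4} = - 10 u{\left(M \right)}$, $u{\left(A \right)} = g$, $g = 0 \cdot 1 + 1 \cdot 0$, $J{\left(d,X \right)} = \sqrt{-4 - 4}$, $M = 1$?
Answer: $0$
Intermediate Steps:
$J{\left(d,X \right)} = 2 i \sqrt{2}$ ($J{\left(d,X \right)} = \sqrt{-8} = 2 i \sqrt{2}$)
$g = 0$ ($g = 0 + 0 = 0$)
$u{\left(A \right)} = 0$
$w = 0$ ($w = - 4 \left(\left(-10\right) 0\right) = \left(-4\right) 0 = 0$)
$J{\left(W,-11 \right)} w = 2 i \sqrt{2} \cdot 0 = 0$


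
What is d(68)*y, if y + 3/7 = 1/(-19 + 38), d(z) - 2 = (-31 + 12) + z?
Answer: -2550/133 ≈ -19.173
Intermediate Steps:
d(z) = -17 + z (d(z) = 2 + ((-31 + 12) + z) = 2 + (-19 + z) = -17 + z)
y = -50/133 (y = -3/7 + 1/(-19 + 38) = -3/7 + 1/19 = -50/133 ≈ -0.37594)
d(68)*y = (-17 + 68)*(-50/133) = 51*(-50/133) = -2550/133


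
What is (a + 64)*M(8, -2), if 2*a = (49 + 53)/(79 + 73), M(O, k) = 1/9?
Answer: 9779/1368 ≈ 7.1484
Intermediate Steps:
M(O, k) = 1/9
a = 51/152 (a = ((49 + 53)/(79 + 73))/2 = (102/152)/2 = (102*(1/152))/2 = (1/2)*(51/76) = 51/152 ≈ 0.33553)
(a + 64)*M(8, -2) = (51/152 + 64)*(1/9) = (9779/152)*(1/9) = 9779/1368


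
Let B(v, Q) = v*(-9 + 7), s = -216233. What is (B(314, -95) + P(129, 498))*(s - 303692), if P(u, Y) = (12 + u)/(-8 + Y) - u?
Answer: 5508070595/14 ≈ 3.9343e+8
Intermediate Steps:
P(u, Y) = -u + (12 + u)/(-8 + Y) (P(u, Y) = (12 + u)/(-8 + Y) - u = -u + (12 + u)/(-8 + Y))
B(v, Q) = -2*v (B(v, Q) = v*(-2) = -2*v)
(B(314, -95) + P(129, 498))*(s - 303692) = (-2*314 + (12 + 9*129 - 1*498*129)/(-8 + 498))*(-216233 - 303692) = (-628 + (12 + 1161 - 64242)/490)*(-519925) = (-628 + (1/490)*(-63069))*(-519925) = (-628 - 63069/490)*(-519925) = -370789/490*(-519925) = 5508070595/14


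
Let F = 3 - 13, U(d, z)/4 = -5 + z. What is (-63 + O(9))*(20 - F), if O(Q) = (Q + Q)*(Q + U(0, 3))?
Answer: -1350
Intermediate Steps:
U(d, z) = -20 + 4*z (U(d, z) = 4*(-5 + z) = -20 + 4*z)
O(Q) = 2*Q*(-8 + Q) (O(Q) = (Q + Q)*(Q + (-20 + 4*3)) = (2*Q)*(Q + (-20 + 12)) = (2*Q)*(Q - 8) = (2*Q)*(-8 + Q) = 2*Q*(-8 + Q))
F = -10
(-63 + O(9))*(20 - F) = (-63 + 2*9*(-8 + 9))*(20 - 1*(-10)) = (-63 + 2*9*1)*(20 + 10) = (-63 + 18)*30 = -45*30 = -1350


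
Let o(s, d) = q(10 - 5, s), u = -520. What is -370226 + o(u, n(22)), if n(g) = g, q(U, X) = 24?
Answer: -370202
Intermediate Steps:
o(s, d) = 24
-370226 + o(u, n(22)) = -370226 + 24 = -370202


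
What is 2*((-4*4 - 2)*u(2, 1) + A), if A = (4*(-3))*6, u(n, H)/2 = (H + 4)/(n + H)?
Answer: -264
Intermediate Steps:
u(n, H) = 2*(4 + H)/(H + n) (u(n, H) = 2*((H + 4)/(n + H)) = 2*((4 + H)/(H + n)) = 2*(4 + H)/(H + n))
A = -72 (A = -12*6 = -72)
2*((-4*4 - 2)*u(2, 1) + A) = 2*((-4*4 - 2)*(2*(4 + 1)/(1 + 2)) - 72) = 2*((-16 - 2)*(2*5/3) - 72) = 2*(-36*5/3 - 72) = 2*(-18*10/3 - 72) = 2*(-60 - 72) = 2*(-132) = -264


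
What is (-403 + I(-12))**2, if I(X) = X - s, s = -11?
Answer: 163216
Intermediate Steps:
I(X) = 11 + X (I(X) = X - 1*(-11) = X + 11 = 11 + X)
(-403 + I(-12))**2 = (-403 + (11 - 12))**2 = (-403 - 1)**2 = (-404)**2 = 163216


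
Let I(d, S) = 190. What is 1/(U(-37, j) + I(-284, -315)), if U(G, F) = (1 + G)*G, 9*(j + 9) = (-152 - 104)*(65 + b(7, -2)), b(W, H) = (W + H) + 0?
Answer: 1/1522 ≈ 0.00065703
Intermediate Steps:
b(W, H) = H + W (b(W, H) = (H + W) + 0 = H + W)
j = -18001/9 (j = -9 + ((-152 - 104)*(65 + (-2 + 7)))/9 = -9 + (-256*(65 + 5))/9 = -9 + (-256*70)/9 = -9 + (1/9)*(-17920) = -9 - 17920/9 = -18001/9 ≈ -2000.1)
U(G, F) = G*(1 + G)
1/(U(-37, j) + I(-284, -315)) = 1/(-37*(1 - 37) + 190) = 1/(-37*(-36) + 190) = 1/(1332 + 190) = 1/1522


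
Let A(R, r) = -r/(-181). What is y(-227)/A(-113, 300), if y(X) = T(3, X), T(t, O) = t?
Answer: 181/100 ≈ 1.8100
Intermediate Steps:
A(R, r) = r/181 (A(R, r) = -r*(-1)/181 = -(-1)*r/181 = r/181)
y(X) = 3
y(-227)/A(-113, 300) = 3/(((1/181)*300)) = 3/(300/181) = 3*(181/300) = 181/100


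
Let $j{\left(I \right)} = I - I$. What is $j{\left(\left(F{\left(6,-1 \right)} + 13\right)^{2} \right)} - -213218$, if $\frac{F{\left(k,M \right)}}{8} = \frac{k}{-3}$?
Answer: $213218$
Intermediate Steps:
$F{\left(k,M \right)} = - \frac{8 k}{3}$ ($F{\left(k,M \right)} = 8 \frac{k}{-3} = 8 k \left(- \frac{1}{3}\right) = 8 \left(- \frac{k}{3}\right) = - \frac{8 k}{3}$)
$j{\left(I \right)} = 0$
$j{\left(\left(F{\left(6,-1 \right)} + 13\right)^{2} \right)} - -213218 = 0 - -213218 = 0 + 213218 = 213218$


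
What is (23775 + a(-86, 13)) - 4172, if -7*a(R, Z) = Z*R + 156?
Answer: 138183/7 ≈ 19740.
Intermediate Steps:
a(R, Z) = -156/7 - R*Z/7 (a(R, Z) = -(Z*R + 156)/7 = -(R*Z + 156)/7 = -(156 + R*Z)/7 = -156/7 - R*Z/7)
(23775 + a(-86, 13)) - 4172 = (23775 + (-156/7 - ⅐*(-86)*13)) - 4172 = (23775 + (-156/7 + 1118/7)) - 4172 = (23775 + 962/7) - 4172 = 167387/7 - 4172 = 138183/7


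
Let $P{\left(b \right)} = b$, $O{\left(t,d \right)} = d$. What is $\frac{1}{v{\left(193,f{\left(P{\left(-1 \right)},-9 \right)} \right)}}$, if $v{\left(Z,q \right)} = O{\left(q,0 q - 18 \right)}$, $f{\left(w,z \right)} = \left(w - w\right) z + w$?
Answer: $- \frac{1}{18} \approx -0.055556$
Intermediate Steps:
$f{\left(w,z \right)} = w$ ($f{\left(w,z \right)} = 0 z + w = 0 + w = w$)
$v{\left(Z,q \right)} = -18$ ($v{\left(Z,q \right)} = 0 q - 18 = 0 - 18 = -18$)
$\frac{1}{v{\left(193,f{\left(P{\left(-1 \right)},-9 \right)} \right)}} = \frac{1}{-18} = - \frac{1}{18}$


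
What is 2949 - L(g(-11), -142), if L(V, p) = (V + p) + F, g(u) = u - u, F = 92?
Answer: 2999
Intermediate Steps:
g(u) = 0
L(V, p) = 92 + V + p (L(V, p) = (V + p) + 92 = 92 + V + p)
2949 - L(g(-11), -142) = 2949 - (92 + 0 - 142) = 2949 - 1*(-50) = 2949 + 50 = 2999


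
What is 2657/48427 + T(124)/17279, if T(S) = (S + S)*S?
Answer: 1535137407/836770133 ≈ 1.8346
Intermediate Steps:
T(S) = 2*S**2 (T(S) = (2*S)*S = 2*S**2)
2657/48427 + T(124)/17279 = 2657/48427 + (2*124**2)/17279 = 2657*(1/48427) + (2*15376)*(1/17279) = 2657/48427 + 30752*(1/17279) = 2657/48427 + 30752/17279 = 1535137407/836770133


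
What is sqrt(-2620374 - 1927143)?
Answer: 19*I*sqrt(12597) ≈ 2132.5*I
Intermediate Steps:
sqrt(-2620374 - 1927143) = sqrt(-4547517) = 19*I*sqrt(12597)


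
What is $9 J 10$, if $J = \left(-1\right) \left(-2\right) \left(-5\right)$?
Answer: $-900$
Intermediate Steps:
$J = -10$ ($J = 2 \left(-5\right) = -10$)
$9 J 10 = 9 \left(-10\right) 10 = \left(-90\right) 10 = -900$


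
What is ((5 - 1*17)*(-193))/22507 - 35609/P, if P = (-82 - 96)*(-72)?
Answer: -771769907/288449712 ≈ -2.6756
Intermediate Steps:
P = 12816 (P = -178*(-72) = 12816)
((5 - 1*17)*(-193))/22507 - 35609/P = ((5 - 1*17)*(-193))/22507 - 35609/12816 = ((5 - 17)*(-193))*(1/22507) - 35609*1/12816 = -12*(-193)*(1/22507) - 35609/12816 = 2316*(1/22507) - 35609/12816 = 2316/22507 - 35609/12816 = -771769907/288449712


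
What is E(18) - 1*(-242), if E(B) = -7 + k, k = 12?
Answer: 247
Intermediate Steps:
E(B) = 5 (E(B) = -7 + 12 = 5)
E(18) - 1*(-242) = 5 - 1*(-242) = 5 + 242 = 247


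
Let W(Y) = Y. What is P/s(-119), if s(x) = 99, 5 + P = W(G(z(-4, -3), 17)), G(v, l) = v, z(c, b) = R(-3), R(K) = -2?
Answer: -7/99 ≈ -0.070707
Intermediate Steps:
z(c, b) = -2
P = -7 (P = -5 - 2 = -7)
P/s(-119) = -7/99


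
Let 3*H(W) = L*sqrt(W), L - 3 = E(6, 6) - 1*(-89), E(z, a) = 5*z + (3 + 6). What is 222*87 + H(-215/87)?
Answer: 19314 + 131*I*sqrt(18705)/261 ≈ 19314.0 + 68.645*I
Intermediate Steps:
E(z, a) = 9 + 5*z (E(z, a) = 5*z + 9 = 9 + 5*z)
L = 131 (L = 3 + ((9 + 5*6) - 1*(-89)) = 3 + ((9 + 30) + 89) = 3 + (39 + 89) = 3 + 128 = 131)
H(W) = 131*sqrt(W)/3 (H(W) = (131*sqrt(W))/3 = 131*sqrt(W)/3)
222*87 + H(-215/87) = 222*87 + 131*sqrt(-215/87)/3 = 19314 + 131*sqrt(-215*1/87)/3 = 19314 + 131*sqrt(-215/87)/3 = 19314 + 131*(I*sqrt(18705)/87)/3 = 19314 + 131*I*sqrt(18705)/261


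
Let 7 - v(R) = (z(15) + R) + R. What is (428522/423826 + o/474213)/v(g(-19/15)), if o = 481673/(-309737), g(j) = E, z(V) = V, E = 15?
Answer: -15735417356795296/591395129850763407 ≈ -0.026607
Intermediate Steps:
g(j) = 15
o = -481673/309737 (o = 481673*(-1/309737) = -481673/309737 ≈ -1.5551)
v(R) = -8 - 2*R (v(R) = 7 - ((15 + R) + R) = 7 - (15 + 2*R) = 7 + (-15 - 2*R) = -8 - 2*R)
(428522/423826 + o/474213)/v(g(-19/15)) = (428522/423826 - 481673/309737/474213)/(-8 - 2*15) = (428522*(1/423826) - 481673/309737*1/474213)/(-8 - 30) = (214261/211913 - 481673/146881311981)/(-38) = (31470834713590592/31126059465829653)*(-1/38) = -15735417356795296/591395129850763407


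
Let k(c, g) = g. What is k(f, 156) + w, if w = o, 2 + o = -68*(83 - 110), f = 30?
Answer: 1990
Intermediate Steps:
o = 1834 (o = -2 - 68*(83 - 110) = -2 - 68*(-27) = -2 + 1836 = 1834)
w = 1834
k(f, 156) + w = 156 + 1834 = 1990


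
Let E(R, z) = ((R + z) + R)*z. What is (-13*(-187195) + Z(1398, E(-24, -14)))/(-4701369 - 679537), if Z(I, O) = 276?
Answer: -2433811/5380906 ≈ -0.45230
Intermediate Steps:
E(R, z) = z*(z + 2*R) (E(R, z) = (z + 2*R)*z = z*(z + 2*R))
(-13*(-187195) + Z(1398, E(-24, -14)))/(-4701369 - 679537) = (-13*(-187195) + 276)/(-4701369 - 679537) = (2433535 + 276)/(-5380906) = 2433811*(-1/5380906) = -2433811/5380906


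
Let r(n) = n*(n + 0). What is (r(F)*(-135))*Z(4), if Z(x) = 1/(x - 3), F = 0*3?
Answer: 0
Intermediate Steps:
F = 0
Z(x) = 1/(-3 + x)
r(n) = n² (r(n) = n*n = n²)
(r(F)*(-135))*Z(4) = (0²*(-135))/(-3 + 4) = (0*(-135))/1 = 0*1 = 0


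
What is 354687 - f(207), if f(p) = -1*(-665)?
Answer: 354022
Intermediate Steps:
f(p) = 665
354687 - f(207) = 354687 - 1*665 = 354687 - 665 = 354022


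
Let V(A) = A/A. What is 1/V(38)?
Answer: 1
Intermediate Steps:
V(A) = 1
1/V(38) = 1/1 = 1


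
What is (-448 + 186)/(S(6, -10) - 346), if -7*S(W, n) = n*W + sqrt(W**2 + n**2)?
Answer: 1082977/1394727 - 917*sqrt(34)/1394727 ≈ 0.77265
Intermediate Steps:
S(W, n) = -sqrt(W**2 + n**2)/7 - W*n/7 (S(W, n) = -(n*W + sqrt(W**2 + n**2))/7 = -(W*n + sqrt(W**2 + n**2))/7 = -(sqrt(W**2 + n**2) + W*n)/7 = -sqrt(W**2 + n**2)/7 - W*n/7)
(-448 + 186)/(S(6, -10) - 346) = (-448 + 186)/((-sqrt(6**2 + (-10)**2)/7 - 1/7*6*(-10)) - 346) = -262/((-sqrt(36 + 100)/7 + 60/7) - 346) = -262/((-2*sqrt(34)/7 + 60/7) - 346) = -262/((60/7 - 2*sqrt(34)/7) - 346) = -262/(-2362/7 - 2*sqrt(34)/7)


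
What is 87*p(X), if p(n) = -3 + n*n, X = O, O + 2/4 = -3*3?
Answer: 30363/4 ≈ 7590.8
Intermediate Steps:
O = -19/2 (O = -½ - 3*3 = -½ - 9 = -19/2 ≈ -9.5000)
X = -19/2 ≈ -9.5000
p(n) = -3 + n²
87*p(X) = 87*(-3 + (-19/2)²) = 87*(-3 + 361/4) = 87*(349/4) = 30363/4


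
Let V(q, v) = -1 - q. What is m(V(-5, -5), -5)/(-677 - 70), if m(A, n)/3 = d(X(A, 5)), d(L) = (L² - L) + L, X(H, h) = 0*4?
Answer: 0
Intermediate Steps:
X(H, h) = 0
d(L) = L²
m(A, n) = 0 (m(A, n) = 3*0² = 3*0 = 0)
m(V(-5, -5), -5)/(-677 - 70) = 0/(-677 - 70) = 0/(-747) = -1/747*0 = 0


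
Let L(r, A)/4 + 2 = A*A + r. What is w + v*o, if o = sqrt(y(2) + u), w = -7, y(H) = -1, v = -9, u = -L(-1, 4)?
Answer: -7 - 9*I*sqrt(53) ≈ -7.0 - 65.521*I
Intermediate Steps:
L(r, A) = -8 + 4*r + 4*A**2 (L(r, A) = -8 + 4*(A*A + r) = -8 + 4*(A**2 + r) = -8 + 4*(r + A**2) = -8 + (4*r + 4*A**2) = -8 + 4*r + 4*A**2)
u = -52 (u = -(-8 + 4*(-1) + 4*4**2) = -(-8 - 4 + 4*16) = -(-8 - 4 + 64) = -1*52 = -52)
o = I*sqrt(53) (o = sqrt(-1 - 52) = sqrt(-53) = I*sqrt(53) ≈ 7.2801*I)
w + v*o = -7 - 9*I*sqrt(53)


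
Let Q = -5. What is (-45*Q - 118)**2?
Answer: 11449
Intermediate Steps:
(-45*Q - 118)**2 = (-45*(-5) - 118)**2 = (225 - 118)**2 = 107**2 = 11449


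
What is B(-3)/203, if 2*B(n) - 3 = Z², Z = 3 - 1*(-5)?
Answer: 67/406 ≈ 0.16502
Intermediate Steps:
Z = 8 (Z = 3 + 5 = 8)
B(n) = 67/2 (B(n) = 3/2 + (½)*8² = 3/2 + (½)*64 = 3/2 + 32 = 67/2)
B(-3)/203 = (67/2)/203 = (67/2)*(1/203) = 67/406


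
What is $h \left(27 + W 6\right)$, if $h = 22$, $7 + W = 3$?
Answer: $66$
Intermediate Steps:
$W = -4$ ($W = -7 + 3 = -4$)
$h \left(27 + W 6\right) = 22 \left(27 - 24\right) = 22 \cdot 3 = 66$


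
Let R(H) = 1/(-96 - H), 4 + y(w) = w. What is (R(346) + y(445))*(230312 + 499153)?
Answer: 142188047265/442 ≈ 3.2169e+8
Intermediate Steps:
y(w) = -4 + w
(R(346) + y(445))*(230312 + 499153) = (-1/(96 + 346) + (-4 + 445))*(230312 + 499153) = (-1/442 + 441)*729465 = (194921/442)*729465 = 142188047265/442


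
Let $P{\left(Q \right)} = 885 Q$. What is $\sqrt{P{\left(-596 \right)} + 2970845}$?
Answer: $7 \sqrt{49865} \approx 1563.1$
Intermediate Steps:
$\sqrt{P{\left(-596 \right)} + 2970845} = \sqrt{885 \left(-596\right) + 2970845} = \sqrt{-527460 + 2970845} = \sqrt{2443385} = 7 \sqrt{49865}$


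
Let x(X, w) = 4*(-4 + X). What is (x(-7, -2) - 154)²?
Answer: 39204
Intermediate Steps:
x(X, w) = -16 + 4*X
(x(-7, -2) - 154)² = ((-16 + 4*(-7)) - 154)² = ((-16 - 28) - 154)² = (-44 - 154)² = (-198)² = 39204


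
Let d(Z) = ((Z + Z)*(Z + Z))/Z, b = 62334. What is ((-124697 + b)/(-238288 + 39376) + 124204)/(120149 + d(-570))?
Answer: 3529389773/3349365504 ≈ 1.0537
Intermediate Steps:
d(Z) = 4*Z (d(Z) = ((2*Z)*(2*Z))/Z = (4*Z**2)/Z = 4*Z)
((-124697 + b)/(-238288 + 39376) + 124204)/(120149 + d(-570)) = ((-124697 + 62334)/(-238288 + 39376) + 124204)/(120149 + 4*(-570)) = (-62363/(-198912) + 124204)/(120149 - 2280) = (-62363*(-1/198912) + 124204)/117869 = (8909/28416 + 124204)*(1/117869) = (3529389773/28416)*(1/117869) = 3529389773/3349365504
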